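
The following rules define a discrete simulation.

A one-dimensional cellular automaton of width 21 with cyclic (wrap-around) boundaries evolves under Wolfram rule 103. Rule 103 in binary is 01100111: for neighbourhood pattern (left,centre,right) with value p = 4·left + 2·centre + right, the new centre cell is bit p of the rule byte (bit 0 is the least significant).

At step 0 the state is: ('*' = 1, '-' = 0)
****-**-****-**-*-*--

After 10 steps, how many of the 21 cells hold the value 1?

gen 0: ****-**-****-**-*-*--
gen 1: ---**-**---**-*****-*
gen 2: -**-**-*-**-**----***
gen 3: *-**-****-**-*-***--*
gen 4: **-**---**-****--*-*-
gen 5: -**-*-**-**---*-*****
gen 6: *-****-**-*-****----*
gen 7: **---**-****---*-***-
gen 8: -*-**-**---*-****--**
gen 9: ***-**-*-****---*-*-*
gen 10: --**-****---*-******-

13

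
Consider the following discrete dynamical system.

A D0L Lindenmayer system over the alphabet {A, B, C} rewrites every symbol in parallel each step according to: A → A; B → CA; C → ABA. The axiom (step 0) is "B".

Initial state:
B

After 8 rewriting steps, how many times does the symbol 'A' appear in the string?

0) B
1) CA
2) ABAA
3) ACAAA
4) AABAAAA
5) AACAAAAA
6) AAABAAAAAA
7) AAACAAAAAAA
8) AAAABAAAAAAAA

12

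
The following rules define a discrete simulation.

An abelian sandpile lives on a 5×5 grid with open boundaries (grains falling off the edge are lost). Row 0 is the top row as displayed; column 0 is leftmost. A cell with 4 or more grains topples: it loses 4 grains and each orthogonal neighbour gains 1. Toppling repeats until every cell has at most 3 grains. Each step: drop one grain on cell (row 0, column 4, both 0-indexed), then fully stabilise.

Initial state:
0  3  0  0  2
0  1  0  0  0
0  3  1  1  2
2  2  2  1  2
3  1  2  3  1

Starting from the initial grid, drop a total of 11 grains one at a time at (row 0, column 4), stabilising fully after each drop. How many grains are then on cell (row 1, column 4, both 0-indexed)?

3

0) 0  3  0  0  2
0  1  0  0  0
0  3  1  1  2
2  2  2  1  2
3  1  2  3  1
1) 0  3  0  0  3
0  1  0  0  0
0  3  1  1  2
2  2  2  1  2
3  1  2  3  1
2) 0  3  0  1  0
0  1  0  0  1
0  3  1  1  2
2  2  2  1  2
3  1  2  3  1
3) 0  3  0  1  1
0  1  0  0  1
0  3  1  1  2
2  2  2  1  2
3  1  2  3  1
4) 0  3  0  1  2
0  1  0  0  1
0  3  1  1  2
2  2  2  1  2
3  1  2  3  1
5) 0  3  0  1  3
0  1  0  0  1
0  3  1  1  2
2  2  2  1  2
3  1  2  3  1
6) 0  3  0  2  0
0  1  0  0  2
0  3  1  1  2
2  2  2  1  2
3  1  2  3  1
7) 0  3  0  2  1
0  1  0  0  2
0  3  1  1  2
2  2  2  1  2
3  1  2  3  1
8) 0  3  0  2  2
0  1  0  0  2
0  3  1  1  2
2  2  2  1  2
3  1  2  3  1
9) 0  3  0  2  3
0  1  0  0  2
0  3  1  1  2
2  2  2  1  2
3  1  2  3  1
10) 0  3  0  3  0
0  1  0  0  3
0  3  1  1  2
2  2  2  1  2
3  1  2  3  1
11) 0  3  0  3  1
0  1  0  0  3
0  3  1  1  2
2  2  2  1  2
3  1  2  3  1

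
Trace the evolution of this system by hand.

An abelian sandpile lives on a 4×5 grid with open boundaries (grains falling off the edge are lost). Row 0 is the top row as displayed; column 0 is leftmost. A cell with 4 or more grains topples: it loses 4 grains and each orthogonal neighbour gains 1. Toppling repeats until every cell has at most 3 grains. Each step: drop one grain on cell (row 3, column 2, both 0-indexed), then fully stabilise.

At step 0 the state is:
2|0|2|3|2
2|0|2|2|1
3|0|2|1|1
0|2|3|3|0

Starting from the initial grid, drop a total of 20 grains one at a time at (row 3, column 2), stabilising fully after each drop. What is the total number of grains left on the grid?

37

0) 2|0|2|3|2
2|0|2|2|1
3|0|2|1|1
0|2|3|3|0
1) 2|0|2|3|2
2|0|2|2|1
3|0|3|2|1
0|3|1|0|1
2) 2|0|2|3|2
2|0|2|2|1
3|0|3|2|1
0|3|2|0|1
3) 2|0|2|3|2
2|0|2|2|1
3|0|3|2|1
0|3|3|0|1
4) 2|0|2|3|2
2|0|3|2|1
3|2|0|3|1
1|0|2|1|1
5) 2|0|2|3|2
2|0|3|2|1
3|2|0|3|1
1|0|3|1|1
6) 2|0|2|3|2
2|0|3|2|1
3|2|1|3|1
1|1|0|2|1
7) 2|0|2|3|2
2|0|3|2|1
3|2|1|3|1
1|1|1|2|1
8) 2|0|2|3|2
2|0|3|2|1
3|2|1|3|1
1|1|2|2|1
9) 2|0|2|3|2
2|0|3|2|1
3|2|1|3|1
1|1|3|2|1
10) 2|0|2|3|2
2|0|3|2|1
3|2|2|3|1
1|2|0|3|1
11) 2|0|2|3|2
2|0|3|2|1
3|2|2|3|1
1|2|1|3|1
12) 2|0|2|3|2
2|0|3|2|1
3|2|2|3|1
1|2|2|3|1
13) 2|0|2|3|2
2|0|3|2|1
3|2|2|3|1
1|2|3|3|1
14) 2|1|0|1|3
2|1|2|1|2
3|3|1|2|2
1|3|2|1|2
15) 2|1|0|1|3
2|1|2|1|2
3|3|1|2|2
1|3|3|1|2
16) 2|1|0|1|3
3|2|2|1|2
0|1|3|2|2
3|1|1|2|2
17) 2|1|0|1|3
3|2|2|1|2
0|1|3|2|2
3|1|2|2|2
18) 2|1|0|1|3
3|2|2|1|2
0|1|3|2|2
3|1|3|2|2
19) 2|1|0|1|3
3|2|3|1|2
0|2|0|3|2
3|2|1|3|2
20) 2|1|0|1|3
3|2|3|1|2
0|2|0|3|2
3|2|2|3|2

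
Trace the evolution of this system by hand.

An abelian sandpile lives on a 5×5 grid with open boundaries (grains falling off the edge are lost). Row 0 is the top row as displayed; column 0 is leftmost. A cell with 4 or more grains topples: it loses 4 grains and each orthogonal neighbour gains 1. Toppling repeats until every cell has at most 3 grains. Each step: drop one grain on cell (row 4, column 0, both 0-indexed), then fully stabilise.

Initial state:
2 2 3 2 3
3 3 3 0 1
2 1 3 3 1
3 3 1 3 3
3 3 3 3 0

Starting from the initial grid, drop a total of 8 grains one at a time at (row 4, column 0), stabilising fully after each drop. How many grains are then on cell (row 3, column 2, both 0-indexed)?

k=0  2 2 3 2 3
3 3 3 0 1
2 1 3 3 1
3 3 1 3 3
3 3 3 3 0
k=1  0 1 1 3 3
2 3 2 2 1
1 1 3 1 3
2 3 1 3 0
2 2 2 1 2
k=2  0 1 1 3 3
2 3 2 2 1
1 1 3 1 3
2 3 1 3 0
3 2 2 1 2
k=3  0 1 1 3 3
2 3 2 2 1
1 1 3 1 3
3 3 1 3 0
0 3 2 1 2
k=4  0 1 1 3 3
2 3 2 2 1
1 1 3 1 3
3 3 1 3 0
1 3 2 1 2
k=5  0 1 1 3 3
2 3 2 2 1
1 1 3 1 3
3 3 1 3 0
2 3 2 1 2
k=6  0 1 1 3 3
2 3 2 2 1
1 1 3 1 3
3 3 1 3 0
3 3 2 1 2
k=7  0 1 1 3 3
2 3 2 2 1
2 2 3 1 3
1 1 2 3 0
2 1 3 1 2
k=8  0 1 1 3 3
2 3 2 2 1
2 2 3 1 3
1 1 2 3 0
3 1 3 1 2

2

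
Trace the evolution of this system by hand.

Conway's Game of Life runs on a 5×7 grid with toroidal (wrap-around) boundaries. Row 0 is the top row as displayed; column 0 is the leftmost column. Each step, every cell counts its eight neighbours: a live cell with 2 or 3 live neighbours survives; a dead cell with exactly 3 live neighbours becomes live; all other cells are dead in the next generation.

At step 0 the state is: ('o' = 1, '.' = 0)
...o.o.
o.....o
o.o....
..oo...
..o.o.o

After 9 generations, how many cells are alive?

[0] ...o.o.
o.....o
o.o....
..oo...
..o.o.o
[1] o..ooo.
oo....o
o.oo..o
..o....
..o.oo.
[2] o.oo...
.......
..oo..o
..o.ooo
.oo..oo
[3] o.oo..o
.o.....
..ooo.o
....o..
.......
[4] ooo....
.o..ooo
..oooo.
....oo.
...o...
[5] ooooooo
......o
..o....
..o..o.
.oooo..
[6] ......o
....o.o
.......
....o..
.......
[7] .....o.
.....o.
.....o.
.......
.......
[8] .......
....ooo
.......
.......
.......
[9] .....o.
.....o.
.....o.
.......
.......

3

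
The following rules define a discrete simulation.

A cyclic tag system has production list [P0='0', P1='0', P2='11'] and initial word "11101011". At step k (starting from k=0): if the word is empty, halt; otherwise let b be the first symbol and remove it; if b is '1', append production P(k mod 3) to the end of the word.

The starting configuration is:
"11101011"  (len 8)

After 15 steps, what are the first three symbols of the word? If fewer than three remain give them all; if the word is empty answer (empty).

011

t=0: "11101011"  (len 8)
t=1: "11010110"  (len 8)
t=2: "10101100"  (len 8)
t=3: "010110011"  (len 9)
t=4: "10110011"  (len 8)
t=5: "01100110"  (len 8)
t=6: "1100110"  (len 7)
t=7: "1001100"  (len 7)
t=8: "0011000"  (len 7)
t=9: "011000"  (len 6)
t=10: "11000"  (len 5)
t=11: "10000"  (len 5)
t=12: "000011"  (len 6)
t=13: "00011"  (len 5)
t=14: "0011"  (len 4)
t=15: "011"  (len 3)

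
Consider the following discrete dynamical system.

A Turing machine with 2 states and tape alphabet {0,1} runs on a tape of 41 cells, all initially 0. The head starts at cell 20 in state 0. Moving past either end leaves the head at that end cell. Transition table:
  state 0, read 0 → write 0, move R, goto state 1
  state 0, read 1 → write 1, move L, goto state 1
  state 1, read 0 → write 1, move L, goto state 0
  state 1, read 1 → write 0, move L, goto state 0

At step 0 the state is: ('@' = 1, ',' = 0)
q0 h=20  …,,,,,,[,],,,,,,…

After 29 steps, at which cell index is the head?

21

0) q0 h=20  …,,,,,,[,],,,,,,…
1) q1 h=21  …,,,,,,[,],,,,,,…
2) q0 h=20  …,,,,,,[,]@,,,,,…
3) q1 h=21  …,,,,,,[@],,,,,,…
4) q0 h=20  …,,,,,,[,],,,,,,…
5) q1 h=21  …,,,,,,[,],,,,,,…
6) q0 h=20  …,,,,,,[,]@,,,,,…
7) q1 h=21  …,,,,,,[@],,,,,,…
8) q0 h=20  …,,,,,,[,],,,,,,…
9) q1 h=21  …,,,,,,[,],,,,,,…
10) q0 h=20  …,,,,,,[,]@,,,,,…
11) q1 h=21  …,,,,,,[@],,,,,,…
12) q0 h=20  …,,,,,,[,],,,,,,…
13) q1 h=21  …,,,,,,[,],,,,,,…
14) q0 h=20  …,,,,,,[,]@,,,,,…
15) q1 h=21  …,,,,,,[@],,,,,,…
16) q0 h=20  …,,,,,,[,],,,,,,…
17) q1 h=21  …,,,,,,[,],,,,,,…
18) q0 h=20  …,,,,,,[,]@,,,,,…
19) q1 h=21  …,,,,,,[@],,,,,,…
20) q0 h=20  …,,,,,,[,],,,,,,…
21) q1 h=21  …,,,,,,[,],,,,,,…
22) q0 h=20  …,,,,,,[,]@,,,,,…
23) q1 h=21  …,,,,,,[@],,,,,,…
24) q0 h=20  …,,,,,,[,],,,,,,…
25) q1 h=21  …,,,,,,[,],,,,,,…
26) q0 h=20  …,,,,,,[,]@,,,,,…
27) q1 h=21  …,,,,,,[@],,,,,,…
28) q0 h=20  …,,,,,,[,],,,,,,…
29) q1 h=21  …,,,,,,[,],,,,,,…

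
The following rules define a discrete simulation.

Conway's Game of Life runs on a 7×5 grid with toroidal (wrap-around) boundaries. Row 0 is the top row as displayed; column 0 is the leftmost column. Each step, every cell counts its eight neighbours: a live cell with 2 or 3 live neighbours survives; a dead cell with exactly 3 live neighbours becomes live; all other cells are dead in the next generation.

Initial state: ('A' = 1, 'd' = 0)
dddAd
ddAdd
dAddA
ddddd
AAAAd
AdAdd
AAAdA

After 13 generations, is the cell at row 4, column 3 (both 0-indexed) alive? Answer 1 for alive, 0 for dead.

1

step 0: dddAd
ddAdd
dAddA
ddddd
AAAAd
AdAdd
AAAdA
step 1: AddAA
ddAAd
ddddd
dddAA
AdAAA
ddddd
AdAdA
step 2: Adddd
ddAAd
ddAdA
AdAdd
AdAdd
ddAdd
AAddd
step 3: AdAdA
dAAAA
ddAdA
AdAdA
ddAAd
AdAdd
AAddd
step 4: ddddd
ddddd
ddddd
AdAdA
AdAdd
AdAAA
ddAAd
step 5: ddddd
ddddd
ddddd
AddAA
ddAdd
Adddd
dAAdd
step 6: ddddd
ddddd
ddddA
dddAA
AAdAd
ddAdd
dAddd
step 7: ddddd
ddddd
dddAA
ddAAd
AAdAd
AdAdd
ddddd
step 8: ddddd
ddddd
ddAAA
AAddd
AddAd
AdAdA
ddddd
step 9: ddddd
dddAd
AAAAA
AAddd
ddAAd
AAdAA
ddddd
step 10: ddddd
AAdAd
dddAd
ddddd
dddAd
AAdAA
AdddA
step 11: dAddd
ddAdA
ddAdA
ddddd
AdAAd
dAAAd
dAdAd
step 12: AAdAd
AAAdd
ddddd
dAAdA
dddAA
Adddd
AAdAd
step 13: dddAd
AdAdA
dddAd
AdAdA
dAAAA
AAAAd
ddddd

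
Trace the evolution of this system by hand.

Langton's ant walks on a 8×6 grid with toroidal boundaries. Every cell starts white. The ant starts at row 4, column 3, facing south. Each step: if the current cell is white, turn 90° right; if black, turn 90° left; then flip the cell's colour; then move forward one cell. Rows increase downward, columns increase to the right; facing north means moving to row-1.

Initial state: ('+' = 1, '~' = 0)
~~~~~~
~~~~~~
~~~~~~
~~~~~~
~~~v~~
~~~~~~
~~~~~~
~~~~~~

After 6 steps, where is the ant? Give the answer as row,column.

5,4

0) ~~~~~~
~~~~~~
~~~~~~
~~~~~~
~~~v~~
~~~~~~
~~~~~~
~~~~~~
1) ~~~~~~
~~~~~~
~~~~~~
~~~~~~
~~<+~~
~~~~~~
~~~~~~
~~~~~~
2) ~~~~~~
~~~~~~
~~~~~~
~~^~~~
~~++~~
~~~~~~
~~~~~~
~~~~~~
3) ~~~~~~
~~~~~~
~~~~~~
~~+>~~
~~++~~
~~~~~~
~~~~~~
~~~~~~
4) ~~~~~~
~~~~~~
~~~~~~
~~++~~
~~+v~~
~~~~~~
~~~~~~
~~~~~~
5) ~~~~~~
~~~~~~
~~~~~~
~~++~~
~~+~>~
~~~~~~
~~~~~~
~~~~~~
6) ~~~~~~
~~~~~~
~~~~~~
~~++~~
~~+~+~
~~~~v~
~~~~~~
~~~~~~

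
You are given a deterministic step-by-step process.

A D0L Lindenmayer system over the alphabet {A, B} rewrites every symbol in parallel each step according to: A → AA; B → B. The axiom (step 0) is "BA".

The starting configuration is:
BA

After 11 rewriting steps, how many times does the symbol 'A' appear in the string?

2048

k=0  BA
k=1  BAA
k=2  BAAAA
k=3  BAAAAAAAA
k=4  BAAAAAAAAAAAAAAAA
k=5  BAAAAAAAAAAAAAAAAAAAAAAAAAAAAAAAA
k=6  BAAAAAAAAAAAAAAAAAAAAAAAAAAAAAAAAAAAAAAAAAAAAAAAAAAAAAAAAAAAAAAAA
k=7  BAAAAAAAAAAAAAAAAAAAAAAAAAAAAAAAAAAAAAAAAAAAAAAAAAAAAAAAAA…AAAAAAAAAAAAAAAAAAAAAAAAAAAAAAAAAAAAAAAAAAAAAAAAAAAAAAAAAA  (len 129)
k=8  BAAAAAAAAAAAAAAAAAAAAAAAAAAAAAAAAAAAAAAAAAAAAAAAAAAAAAAAAA…AAAAAAAAAAAAAAAAAAAAAAAAAAAAAAAAAAAAAAAAAAAAAAAAAAAAAAAAAA  (len 257)
k=9  BAAAAAAAAAAAAAAAAAAAAAAAAAAAAAAAAAAAAAAAAAAAAAAAAAAAAAAAAA…AAAAAAAAAAAAAAAAAAAAAAAAAAAAAAAAAAAAAAAAAAAAAAAAAAAAAAAAAA  (len 513)
k=10  BAAAAAAAAAAAAAAAAAAAAAAAAAAAAAAAAAAAAAAAAAAAAAAAAAAAAAAAAA…AAAAAAAAAAAAAAAAAAAAAAAAAAAAAAAAAAAAAAAAAAAAAAAAAAAAAAAAAA  (len 1025)
k=11  BAAAAAAAAAAAAAAAAAAAAAAAAAAAAAAAAAAAAAAAAAAAAAAAAAAAAAAAAA…AAAAAAAAAAAAAAAAAAAAAAAAAAAAAAAAAAAAAAAAAAAAAAAAAAAAAAAAAA  (len 2049)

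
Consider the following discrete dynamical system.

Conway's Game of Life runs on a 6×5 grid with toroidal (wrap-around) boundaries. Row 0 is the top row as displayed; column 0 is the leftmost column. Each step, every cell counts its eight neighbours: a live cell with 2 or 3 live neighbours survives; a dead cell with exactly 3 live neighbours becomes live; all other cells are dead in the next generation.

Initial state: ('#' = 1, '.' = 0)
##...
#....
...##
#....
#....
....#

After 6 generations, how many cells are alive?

[0] ##...
#....
...##
#....
#....
....#
[1] ##..#
##...
#...#
#....
#...#
.#..#
[2] ..#.#
.....
....#
.#...
.#..#
.#.#.
[3] ..##.
...#.
.....
.....
.#...
.#.##
[4] .....
..##.
.....
.....
#.#..
##.##
[5] ##...
.....
.....
.....
#.##.
#####
[6] ...#.
.....
.....
.....
#....
.....

2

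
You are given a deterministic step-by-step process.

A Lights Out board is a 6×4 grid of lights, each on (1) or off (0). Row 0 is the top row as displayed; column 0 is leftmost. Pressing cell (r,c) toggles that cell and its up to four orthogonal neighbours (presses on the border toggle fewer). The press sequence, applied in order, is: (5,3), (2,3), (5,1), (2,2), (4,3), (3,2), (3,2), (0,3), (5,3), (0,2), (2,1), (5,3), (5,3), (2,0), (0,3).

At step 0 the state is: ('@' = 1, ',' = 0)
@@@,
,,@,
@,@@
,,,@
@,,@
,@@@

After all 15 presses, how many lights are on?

17

[0] @@@,
,,@,
@,@@
,,,@
@,,@
,@@@
[1] @@@,
,,@,
@,@@
,,,@
@,,,
,@,,
[2] @@@,
,,@@
@,,,
,,,,
@,,,
,@,,
[3] @@@,
,,@@
@,,,
,,,,
@@,,
@,@,
[4] @@@,
,,,@
@@@@
,,@,
@@,,
@,@,
[5] @@@,
,,,@
@@@@
,,@@
@@@@
@,@@
[6] @@@,
,,,@
@@,@
,@,,
@@,@
@,@@
[7] @@@,
,,,@
@@@@
,,@@
@@@@
@,@@
[8] @@,@
,,,,
@@@@
,,@@
@@@@
@,@@
[9] @@,@
,,,,
@@@@
,,@@
@@@,
@,,,
[10] @,@,
,,@,
@@@@
,,@@
@@@,
@,,,
[11] @,@,
,@@,
,,,@
,@@@
@@@,
@,,,
[12] @,@,
,@@,
,,,@
,@@@
@@@@
@,@@
[13] @,@,
,@@,
,,,@
,@@@
@@@,
@,,,
[14] @,@,
@@@,
@@,@
@@@@
@@@,
@,,,
[15] @,,@
@@@@
@@,@
@@@@
@@@,
@,,,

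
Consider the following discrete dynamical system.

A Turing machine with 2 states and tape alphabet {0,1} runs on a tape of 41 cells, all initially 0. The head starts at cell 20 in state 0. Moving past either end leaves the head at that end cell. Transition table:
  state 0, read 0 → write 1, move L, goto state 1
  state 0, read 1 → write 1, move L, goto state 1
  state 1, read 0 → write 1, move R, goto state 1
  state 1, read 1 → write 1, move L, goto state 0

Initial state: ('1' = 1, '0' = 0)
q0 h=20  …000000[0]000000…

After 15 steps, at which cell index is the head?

15

gen 0: q0 h=20  …000000[0]000000…
gen 1: q1 h=19  …000000[0]100000…
gen 2: q1 h=20  …000001[1]000000…
gen 3: q0 h=19  …000000[1]100000…
gen 4: q1 h=18  …000000[0]110000…
gen 5: q1 h=19  …000001[1]100000…
gen 6: q0 h=18  …000000[1]110000…
gen 7: q1 h=17  …000000[0]111000…
gen 8: q1 h=18  …000001[1]110000…
gen 9: q0 h=17  …000000[1]111000…
gen 10: q1 h=16  …000000[0]111100…
gen 11: q1 h=17  …000001[1]111000…
gen 12: q0 h=16  …000000[1]111100…
gen 13: q1 h=15  …000000[0]111110…
gen 14: q1 h=16  …000001[1]111100…
gen 15: q0 h=15  …000000[1]111110…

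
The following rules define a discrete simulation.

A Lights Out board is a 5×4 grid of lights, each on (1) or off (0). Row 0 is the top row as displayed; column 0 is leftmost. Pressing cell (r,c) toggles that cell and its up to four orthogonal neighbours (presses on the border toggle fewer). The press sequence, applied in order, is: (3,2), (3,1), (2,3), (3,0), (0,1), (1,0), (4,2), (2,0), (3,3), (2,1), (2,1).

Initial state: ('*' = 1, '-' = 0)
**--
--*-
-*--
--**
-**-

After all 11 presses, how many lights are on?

12

gen 0: **--
--*-
-*--
--**
-**-
gen 1: **--
--*-
-**-
-*--
-*--
gen 2: **--
--*-
--*-
*-*-
----
gen 3: **--
--**
---*
*-**
----
gen 4: **--
--**
*--*
-***
*---
gen 5: --*-
-***
*--*
-***
*---
gen 6: *-*-
*-**
---*
-***
*---
gen 7: *-*-
*-**
---*
-*-*
****
gen 8: *-*-
--**
**-*
**-*
****
gen 9: *-*-
--**
**--
***-
***-
gen 10: *-*-
-***
--*-
*-*-
***-
gen 11: *-*-
--**
**--
***-
***-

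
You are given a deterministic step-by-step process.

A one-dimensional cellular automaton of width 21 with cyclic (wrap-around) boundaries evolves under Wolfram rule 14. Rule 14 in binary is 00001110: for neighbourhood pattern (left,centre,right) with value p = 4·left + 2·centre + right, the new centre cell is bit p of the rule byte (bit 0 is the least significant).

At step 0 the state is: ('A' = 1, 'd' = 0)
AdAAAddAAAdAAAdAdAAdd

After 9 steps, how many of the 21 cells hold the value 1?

10

0) AdAAAddAAAdAAAdAdAAdd
1) AdAdddAAdddAdddAdAddA
2) ddAddAAdddAAddAAdAdAA
3) dAAdAAdddAAddAAddAdAd
4) AAddAdddAAddAAddAAdAd
5) AddAAddAAddAAddAAddAd
6) AdAAddAAddAAddAAddAAd
7) AdAddAAddAAddAAddAAdd
8) AdAdAAddAAddAAddAAddA
9) ddAdAddAAddAAddAAddAA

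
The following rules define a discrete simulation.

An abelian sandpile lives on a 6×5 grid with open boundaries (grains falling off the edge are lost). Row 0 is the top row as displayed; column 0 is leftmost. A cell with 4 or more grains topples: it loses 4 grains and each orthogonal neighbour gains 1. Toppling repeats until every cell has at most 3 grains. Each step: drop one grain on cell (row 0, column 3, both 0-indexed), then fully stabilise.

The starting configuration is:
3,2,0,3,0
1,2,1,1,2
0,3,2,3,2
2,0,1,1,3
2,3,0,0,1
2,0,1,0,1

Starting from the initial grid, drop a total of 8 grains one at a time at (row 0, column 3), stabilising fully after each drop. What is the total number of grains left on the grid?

48

gen 0: 3,2,0,3,0
1,2,1,1,2
0,3,2,3,2
2,0,1,1,3
2,3,0,0,1
2,0,1,0,1
gen 1: 3,2,1,0,1
1,2,1,2,2
0,3,2,3,2
2,0,1,1,3
2,3,0,0,1
2,0,1,0,1
gen 2: 3,2,1,1,1
1,2,1,2,2
0,3,2,3,2
2,0,1,1,3
2,3,0,0,1
2,0,1,0,1
gen 3: 3,2,1,2,1
1,2,1,2,2
0,3,2,3,2
2,0,1,1,3
2,3,0,0,1
2,0,1,0,1
gen 4: 3,2,1,3,1
1,2,1,2,2
0,3,2,3,2
2,0,1,1,3
2,3,0,0,1
2,0,1,0,1
gen 5: 3,2,2,0,2
1,2,1,3,2
0,3,2,3,2
2,0,1,1,3
2,3,0,0,1
2,0,1,0,1
gen 6: 3,2,2,1,2
1,2,1,3,2
0,3,2,3,2
2,0,1,1,3
2,3,0,0,1
2,0,1,0,1
gen 7: 3,2,2,2,2
1,2,1,3,2
0,3,2,3,2
2,0,1,1,3
2,3,0,0,1
2,0,1,0,1
gen 8: 3,2,2,3,2
1,2,1,3,2
0,3,2,3,2
2,0,1,1,3
2,3,0,0,1
2,0,1,0,1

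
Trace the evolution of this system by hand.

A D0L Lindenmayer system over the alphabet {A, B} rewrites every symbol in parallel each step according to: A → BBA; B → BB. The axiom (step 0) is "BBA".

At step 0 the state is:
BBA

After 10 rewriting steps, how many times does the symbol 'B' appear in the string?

4094

[0] BBA
[1] BBBBBBA
[2] BBBBBBBBBBBBBBA
[3] BBBBBBBBBBBBBBBBBBBBBBBBBBBBBBA
[4] BBBBBBBBBBBBBBBBBBBBBBBBBBBBBBBBBBBBBBBBBBBBBBBBBBBBBBBBBBBBBBA
[5] BBBBBBBBBBBBBBBBBBBBBBBBBBBBBBBBBBBBBBBBBBBBBBBBBBBBBBBBBB…BBBBBBBBBBBBBBBBBBBBBBBBBBBBBBBBBBBBBBBBBBBBBBBBBBBBBBBBBA  (len 127)
[6] BBBBBBBBBBBBBBBBBBBBBBBBBBBBBBBBBBBBBBBBBBBBBBBBBBBBBBBBBB…BBBBBBBBBBBBBBBBBBBBBBBBBBBBBBBBBBBBBBBBBBBBBBBBBBBBBBBBBA  (len 255)
[7] BBBBBBBBBBBBBBBBBBBBBBBBBBBBBBBBBBBBBBBBBBBBBBBBBBBBBBBBBB…BBBBBBBBBBBBBBBBBBBBBBBBBBBBBBBBBBBBBBBBBBBBBBBBBBBBBBBBBA  (len 511)
[8] BBBBBBBBBBBBBBBBBBBBBBBBBBBBBBBBBBBBBBBBBBBBBBBBBBBBBBBBBB…BBBBBBBBBBBBBBBBBBBBBBBBBBBBBBBBBBBBBBBBBBBBBBBBBBBBBBBBBA  (len 1023)
[9] BBBBBBBBBBBBBBBBBBBBBBBBBBBBBBBBBBBBBBBBBBBBBBBBBBBBBBBBBB…BBBBBBBBBBBBBBBBBBBBBBBBBBBBBBBBBBBBBBBBBBBBBBBBBBBBBBBBBA  (len 2047)
[10] BBBBBBBBBBBBBBBBBBBBBBBBBBBBBBBBBBBBBBBBBBBBBBBBBBBBBBBBBB…BBBBBBBBBBBBBBBBBBBBBBBBBBBBBBBBBBBBBBBBBBBBBBBBBBBBBBBBBA  (len 4095)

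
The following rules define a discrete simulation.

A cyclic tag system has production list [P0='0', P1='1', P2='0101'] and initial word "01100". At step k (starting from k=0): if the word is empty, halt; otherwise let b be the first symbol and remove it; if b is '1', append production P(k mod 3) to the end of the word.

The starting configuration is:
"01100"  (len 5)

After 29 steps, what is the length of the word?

12

step 0: "01100"  (len 5)
step 1: "1100"  (len 4)
step 2: "1001"  (len 4)
step 3: "0010101"  (len 7)
step 4: "010101"  (len 6)
step 5: "10101"  (len 5)
step 6: "01010101"  (len 8)
step 7: "1010101"  (len 7)
step 8: "0101011"  (len 7)
step 9: "101011"  (len 6)
step 10: "010110"  (len 6)
step 11: "10110"  (len 5)
step 12: "01100101"  (len 8)
step 13: "1100101"  (len 7)
step 14: "1001011"  (len 7)
step 15: "0010110101"  (len 10)
step 16: "010110101"  (len 9)
step 17: "10110101"  (len 8)
step 18: "01101010101"  (len 11)
step 19: "1101010101"  (len 10)
step 20: "1010101011"  (len 10)
step 21: "0101010110101"  (len 13)
step 22: "101010110101"  (len 12)
step 23: "010101101011"  (len 12)
step 24: "10101101011"  (len 11)
step 25: "01011010110"  (len 11)
step 26: "1011010110"  (len 10)
step 27: "0110101100101"  (len 13)
step 28: "110101100101"  (len 12)
step 29: "101011001011"  (len 12)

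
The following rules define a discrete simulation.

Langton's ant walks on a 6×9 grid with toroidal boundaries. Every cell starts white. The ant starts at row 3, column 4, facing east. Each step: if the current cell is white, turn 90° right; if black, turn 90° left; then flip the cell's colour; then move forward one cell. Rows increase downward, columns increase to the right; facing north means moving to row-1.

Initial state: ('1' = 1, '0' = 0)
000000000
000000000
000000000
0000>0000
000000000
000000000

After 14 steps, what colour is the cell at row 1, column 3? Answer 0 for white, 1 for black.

1

gen 0: 000000000
000000000
000000000
0000>0000
000000000
000000000
gen 1: 000000000
000000000
000000000
000010000
0000v0000
000000000
gen 2: 000000000
000000000
000000000
000010000
000<10000
000000000
gen 3: 000000000
000000000
000000000
000^10000
000110000
000000000
gen 4: 000000000
000000000
000000000
0001>0000
000110000
000000000
gen 5: 000000000
000000000
0000^0000
000100000
000110000
000000000
gen 6: 000000000
000000000
00001>000
000100000
000110000
000000000
gen 7: 000000000
000000000
000011000
00010v000
000110000
000000000
gen 8: 000000000
000000000
000011000
0001<1000
000110000
000000000
gen 9: 000000000
000000000
0000^1000
000111000
000110000
000000000
gen 10: 000000000
000000000
000<01000
000111000
000110000
000000000
gen 11: 000000000
000^00000
000101000
000111000
000110000
000000000
gen 12: 000000000
0001>0000
000101000
000111000
000110000
000000000
gen 13: 000000000
000110000
0001v1000
000111000
000110000
000000000
gen 14: 000000000
000110000
000<11000
000111000
000110000
000000000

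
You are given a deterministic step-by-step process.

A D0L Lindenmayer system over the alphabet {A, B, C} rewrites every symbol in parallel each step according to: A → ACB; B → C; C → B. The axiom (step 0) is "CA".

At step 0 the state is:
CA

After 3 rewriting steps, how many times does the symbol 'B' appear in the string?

[0] CA
[1] BACB
[2] CACBBC
[3] BACBBCCB

4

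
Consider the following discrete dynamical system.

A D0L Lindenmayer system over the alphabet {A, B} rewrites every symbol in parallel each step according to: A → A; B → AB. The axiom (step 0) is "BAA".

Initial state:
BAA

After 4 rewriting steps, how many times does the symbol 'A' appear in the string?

6

[0] BAA
[1] ABAA
[2] AABAA
[3] AAABAA
[4] AAAABAA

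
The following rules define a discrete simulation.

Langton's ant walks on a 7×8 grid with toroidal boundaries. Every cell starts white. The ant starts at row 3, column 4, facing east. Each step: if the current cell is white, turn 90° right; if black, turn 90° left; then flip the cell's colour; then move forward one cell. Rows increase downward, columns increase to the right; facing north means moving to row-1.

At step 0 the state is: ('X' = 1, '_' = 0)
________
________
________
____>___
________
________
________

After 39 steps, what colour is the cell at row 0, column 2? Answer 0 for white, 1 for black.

step 0: ________
________
________
____>___
________
________
________
step 1: ________
________
________
____X___
____v___
________
________
step 2: ________
________
________
____X___
___<X___
________
________
step 3: ________
________
________
___^X___
___XX___
________
________
step 4: ________
________
________
___X>___
___XX___
________
________
step 5: ________
________
____^___
___X____
___XX___
________
________
step 6: ________
________
____X>__
___X____
___XX___
________
________
step 7: ________
________
____XX__
___X_v__
___XX___
________
________
step 8: ________
________
____XX__
___X<X__
___XX___
________
________
step 9: ________
________
____^X__
___XXX__
___XX___
________
________
step 10: ________
________
___<_X__
___XXX__
___XX___
________
________
step 11: ________
___^____
___X_X__
___XXX__
___XX___
________
________
step 12: ________
___X>___
___X_X__
___XXX__
___XX___
________
________
step 13: ________
___XX___
___XvX__
___XXX__
___XX___
________
________
step 14: ________
___XX___
___<XX__
___XXX__
___XX___
________
________
step 15: ________
___XX___
____XX__
___vXX__
___XX___
________
________
step 16: ________
___XX___
____XX__
____>X__
___XX___
________
________
step 17: ________
___XX___
____^X__
_____X__
___XX___
________
________
step 18: ________
___XX___
___<_X__
_____X__
___XX___
________
________
step 19: ________
___^X___
___X_X__
_____X__
___XX___
________
________
step 20: ________
__<_X___
___X_X__
_____X__
___XX___
________
________
step 21: __^_____
__X_X___
___X_X__
_____X__
___XX___
________
________
step 22: __X>____
__X_X___
___X_X__
_____X__
___XX___
________
________
step 23: __XX____
__XvX___
___X_X__
_____X__
___XX___
________
________
step 24: __XX____
__<XX___
___X_X__
_____X__
___XX___
________
________
step 25: __XX____
___XX___
__vX_X__
_____X__
___XX___
________
________
step 26: __XX____
___XX___
_<XX_X__
_____X__
___XX___
________
________
step 27: __XX____
_^_XX___
_XXX_X__
_____X__
___XX___
________
________
step 28: __XX____
_X>XX___
_XXX_X__
_____X__
___XX___
________
________
step 29: __XX____
_XXXX___
_XvX_X__
_____X__
___XX___
________
________
step 30: __XX____
_XXXX___
_X_>_X__
_____X__
___XX___
________
________
step 31: __XX____
_XX^X___
_X___X__
_____X__
___XX___
________
________
step 32: __XX____
_X<_X___
_X___X__
_____X__
___XX___
________
________
step 33: __XX____
_X__X___
_Xv__X__
_____X__
___XX___
________
________
step 34: __XX____
_X__X___
_<X__X__
_____X__
___XX___
________
________
step 35: __XX____
_X__X___
__X__X__
_v___X__
___XX___
________
________
step 36: __XX____
_X__X___
__X__X__
<X___X__
___XX___
________
________
step 37: __XX____
_X__X___
^_X__X__
XX___X__
___XX___
________
________
step 38: __XX____
_X__X___
X>X__X__
XX___X__
___XX___
________
________
step 39: __XX____
_X__X___
XXX__X__
Xv___X__
___XX___
________
________

1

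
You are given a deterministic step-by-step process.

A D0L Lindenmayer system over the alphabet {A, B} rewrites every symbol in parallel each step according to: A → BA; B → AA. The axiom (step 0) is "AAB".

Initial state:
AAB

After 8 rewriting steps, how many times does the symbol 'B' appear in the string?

k=0  AAB
k=1  BABAAA
k=2  AABAAABABABA
k=3  BABAAABABABAAABAAABAAABA
k=4  AABAAABABABAAABAAABAAABABABAAABABABAAABABABAAABA
k=5  BABAAABABABAAABAAABAAABABABAAABABABAAABABABAAABAAABAAABABABAAABAAABAAABABABAAABAAABAAABABABAAABA
k=6  AABAAABABABAAABAAABAAABABABAAABABABAAABABABAAABAAABAAABABA…BABABAAABAAABAAABABABAAABABABAAABABABAAABAAABAAABABABAAABA  (len 192)
k=7  BABAAABABABAAABAAABAAABABABAAABABABAAABABABAAABAAABAAABABA…BABABAAABAAABAAABABABAAABABABAAABABABAAABAAABAAABABABAAABA  (len 384)
k=8  AABAAABABABAAABAAABAAABABABAAABABABAAABABABAAABAAABAAABABA…BABABAAABAAABAAABABABAAABABABAAABABABAAABAAABAAABABABAAABA  (len 768)

256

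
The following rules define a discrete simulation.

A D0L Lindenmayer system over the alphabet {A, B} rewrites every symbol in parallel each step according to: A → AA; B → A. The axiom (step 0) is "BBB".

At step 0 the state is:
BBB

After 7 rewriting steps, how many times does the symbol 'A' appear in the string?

0) BBB
1) AAA
2) AAAAAA
3) AAAAAAAAAAAA
4) AAAAAAAAAAAAAAAAAAAAAAAA
5) AAAAAAAAAAAAAAAAAAAAAAAAAAAAAAAAAAAAAAAAAAAAAAAA
6) AAAAAAAAAAAAAAAAAAAAAAAAAAAAAAAAAAAAAAAAAAAAAAAAAAAAAAAAAAAAAAAAAAAAAAAAAAAAAAAAAAAAAAAAAAAAAAAA
7) AAAAAAAAAAAAAAAAAAAAAAAAAAAAAAAAAAAAAAAAAAAAAAAAAAAAAAAAAA…AAAAAAAAAAAAAAAAAAAAAAAAAAAAAAAAAAAAAAAAAAAAAAAAAAAAAAAAAA  (len 192)

192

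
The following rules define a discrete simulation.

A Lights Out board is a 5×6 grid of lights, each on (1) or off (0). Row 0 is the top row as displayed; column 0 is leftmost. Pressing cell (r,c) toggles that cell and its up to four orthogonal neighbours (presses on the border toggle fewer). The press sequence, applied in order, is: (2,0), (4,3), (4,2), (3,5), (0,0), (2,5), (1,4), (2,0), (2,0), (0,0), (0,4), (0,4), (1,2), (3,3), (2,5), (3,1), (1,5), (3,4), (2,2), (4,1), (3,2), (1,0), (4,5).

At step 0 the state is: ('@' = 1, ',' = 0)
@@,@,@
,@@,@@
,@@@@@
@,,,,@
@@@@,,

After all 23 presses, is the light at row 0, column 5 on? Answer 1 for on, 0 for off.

0

0) @@,@,@
,@@,@@
,@@@@@
@,,,,@
@@@@,,
1) @@,@,@
@@@,@@
@,@@@@
,,,,,@
@@@@,,
2) @@,@,@
@@@,@@
@,@@@@
,,,@,@
@@,,@,
3) @@,@,@
@@@,@@
@,@@@@
,,@@,@
@,@@@,
4) @@,@,@
@@@,@@
@,@@@,
,,@@@,
@,@@@@
5) ,,,@,@
,@@,@@
@,@@@,
,,@@@,
@,@@@@
6) ,,,@,@
,@@,@,
@,@@,@
,,@@@@
@,@@@@
7) ,,,@@@
,@@@,@
@,@@@@
,,@@@@
@,@@@@
8) ,,,@@@
@@@@,@
,@@@@@
@,@@@@
@,@@@@
9) ,,,@@@
,@@@,@
@,@@@@
,,@@@@
@,@@@@
10) @@,@@@
@@@@,@
@,@@@@
,,@@@@
@,@@@@
11) @@,,,,
@@@@@@
@,@@@@
,,@@@@
@,@@@@
12) @@,@@@
@@@@,@
@,@@@@
,,@@@@
@,@@@@
13) @@@@@@
@,,,,@
@,,@@@
,,@@@@
@,@@@@
14) @@@@@@
@,,,,@
@,,,@@
,,,,,@
@,@,@@
15) @@@@@@
@,,,,,
@,,,,,
,,,,,,
@,@,@@
16) @@@@@@
@,,,,,
@@,,,,
@@@,,,
@@@,@@
17) @@@@@,
@,,,@@
@@,,,@
@@@,,,
@@@,@@
18) @@@@@,
@,,,@@
@@,,@@
@@@@@@
@@@,,@
19) @@@@@,
@,@,@@
@,@@@@
@@,@@@
@@@,,@
20) @@@@@,
@,@,@@
@,@@@@
@,,@@@
,,,,,@
21) @@@@@,
@,@,@@
@,,@@@
@@@,@@
,,@,,@
22) ,@@@@,
,@@,@@
,,,@@@
@@@,@@
,,@,,@
23) ,@@@@,
,@@,@@
,,,@@@
@@@,@,
,,@,@,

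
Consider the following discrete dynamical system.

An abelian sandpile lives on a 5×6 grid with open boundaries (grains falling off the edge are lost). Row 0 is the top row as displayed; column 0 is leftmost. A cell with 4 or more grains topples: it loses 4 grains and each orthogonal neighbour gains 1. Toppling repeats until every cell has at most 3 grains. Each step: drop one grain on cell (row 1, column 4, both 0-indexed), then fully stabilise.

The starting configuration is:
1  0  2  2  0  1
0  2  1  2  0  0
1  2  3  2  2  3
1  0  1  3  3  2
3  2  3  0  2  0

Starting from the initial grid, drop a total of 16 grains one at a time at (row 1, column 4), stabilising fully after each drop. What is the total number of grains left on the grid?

[0] 1  0  2  2  0  1
0  2  1  2  0  0
1  2  3  2  2  3
1  0  1  3  3  2
3  2  3  0  2  0
[1] 1  0  2  2  0  1
0  2  1  2  1  0
1  2  3  2  2  3
1  0  1  3  3  2
3  2  3  0  2  0
[2] 1  0  2  2  0  1
0  2  1  2  2  0
1  2  3  2  2  3
1  0  1  3  3  2
3  2  3  0  2  0
[3] 1  0  2  2  0  1
0  2  1  2  3  0
1  2  3  2  2  3
1  0  1  3  3  2
3  2  3  0  2  0
[4] 1  0  2  2  1  1
0  2  1  3  0  1
1  2  3  2  3  3
1  0  1  3  3  2
3  2  3  0  2  0
[5] 1  0  2  2  1  1
0  2  1  3  1  1
1  2  3  2  3  3
1  0  1  3  3  2
3  2  3  0  2  0
[6] 1  0  2  2  1  1
0  2  1  3  2  1
1  2  3  2  3  3
1  0  1  3  3  2
3  2  3  0  2  0
[7] 1  0  2  2  1  1
0  2  1  3  3  1
1  2  3  2  3  3
1  0  1  3  3  2
3  2  3  0  2  0
[8] 1  0  2  3  2  1
0  2  3  1  2  3
1  3  0  2  3  1
1  0  3  1  2  0
3  2  3  1  3  1
[9] 1  0  2  3  2  1
0  2  3  1  3  3
1  3  0  2  3  1
1  0  3  1  2  0
3  2  3  1  3  1
[10] 1  0  2  3  3  2
0  2  3  2  2  0
1  3  0  3  0  3
1  0  3  1  3  0
3  2  3  1  3  1
[11] 1  0  2  3  3  2
0  2  3  2  3  0
1  3  0  3  0  3
1  0  3  1  3  0
3  2  3  1  3  1
[12] 1  1  0  2  1  3
0  3  1  2  2  1
1  3  2  0  2  3
1  0  3  2  3  0
3  2  3  1  3  1
[13] 1  1  0  2  1  3
0  3  1  2  3  1
1  3  2  0  2  3
1  0  3  2  3  0
3  2  3  1  3  1
[14] 1  1  0  2  2  3
0  3  1  3  0  2
1  3  2  0  3  3
1  0  3  2  3  0
3  2  3  1  3  1
[15] 1  1  0  2  2  3
0  3  1  3  1  2
1  3  2  0  3  3
1  0  3  2  3  0
3  2  3  1  3  1
[16] 1  1  0  2  2  3
0  3  1  3  2  2
1  3  2  0  3  3
1  0  3  2  3  0
3  2  3  1  3  1

54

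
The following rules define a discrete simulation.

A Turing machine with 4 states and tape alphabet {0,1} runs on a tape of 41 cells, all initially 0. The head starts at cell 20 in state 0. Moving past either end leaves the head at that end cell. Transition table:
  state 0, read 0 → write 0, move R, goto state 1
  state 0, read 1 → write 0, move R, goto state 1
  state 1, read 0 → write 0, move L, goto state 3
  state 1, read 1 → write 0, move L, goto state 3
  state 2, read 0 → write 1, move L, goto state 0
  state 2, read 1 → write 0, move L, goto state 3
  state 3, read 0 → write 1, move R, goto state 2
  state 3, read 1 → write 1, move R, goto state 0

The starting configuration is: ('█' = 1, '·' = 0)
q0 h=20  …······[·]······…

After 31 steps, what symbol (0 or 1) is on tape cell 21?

0

[0] q0 h=20  …······[·]······…
[1] q1 h=21  …······[·]······…
[2] q3 h=20  …······[·]······…
[3] q2 h=21  …·····█[·]······…
[4] q0 h=20  …······[█]█·····…
[5] q1 h=21  …······[█]······…
[6] q3 h=20  …······[·]······…
[7] q2 h=21  …·····█[·]······…
[8] q0 h=20  …······[█]█·····…
[9] q1 h=21  …······[█]······…
[10] q3 h=20  …······[·]······…
[11] q2 h=21  …·····█[·]······…
[12] q0 h=20  …······[█]█·····…
[13] q1 h=21  …······[█]······…
[14] q3 h=20  …······[·]······…
[15] q2 h=21  …·····█[·]······…
[16] q0 h=20  …······[█]█·····…
[17] q1 h=21  …······[█]······…
[18] q3 h=20  …······[·]······…
[19] q2 h=21  …·····█[·]······…
[20] q0 h=20  …······[█]█·····…
[21] q1 h=21  …······[█]······…
[22] q3 h=20  …······[·]······…
[23] q2 h=21  …·····█[·]······…
[24] q0 h=20  …······[█]█·····…
[25] q1 h=21  …······[█]······…
[26] q3 h=20  …······[·]······…
[27] q2 h=21  …·····█[·]······…
[28] q0 h=20  …······[█]█·····…
[29] q1 h=21  …······[█]······…
[30] q3 h=20  …······[·]······…
[31] q2 h=21  …·····█[·]······…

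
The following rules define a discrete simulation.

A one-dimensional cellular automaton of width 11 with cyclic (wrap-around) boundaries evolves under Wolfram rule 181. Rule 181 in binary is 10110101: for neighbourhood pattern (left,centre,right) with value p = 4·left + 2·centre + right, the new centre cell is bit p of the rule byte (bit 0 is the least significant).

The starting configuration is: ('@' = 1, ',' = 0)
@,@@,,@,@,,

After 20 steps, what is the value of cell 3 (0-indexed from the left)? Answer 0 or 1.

0

step 0: @,@@,,@,@,,
step 1: @@,,@,@@@@,
step 2: ,,@,@@,@@,@
step 3: @,@@,,@,,@@
step 4: ,@,,@,@@,,@
step 5: @@@,@@,,@,@
step 6: @@,@,,@,@@,
step 7: ,,@@@,@@,,@
step 8: @,,@,@,,@,@
step 9: ,@,@@@@,@@,
step 10: ,@@,@@,@,,@
step 11: @,,@,,@@@,@
step 12: ,@,@@,,@,@,
step 13: ,@@,,@,@@@@
step 14: @,,@,@@,@@,
step 15: @@,@@,,@,,@
step 16: @,@,,@,@@,,
step 17: @@@@,@@,,@,
step 18: ,@@,@,,@,@@
step 19: @,,@@@,@@,,
step 20: @@,,@,@,,@,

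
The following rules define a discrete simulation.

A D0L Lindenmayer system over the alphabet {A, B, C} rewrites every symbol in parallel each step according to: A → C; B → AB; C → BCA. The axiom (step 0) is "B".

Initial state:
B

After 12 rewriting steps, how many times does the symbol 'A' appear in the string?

1024

gen 0: B
gen 1: AB
gen 2: CAB
gen 3: BCACAB
gen 4: ABBCACBCACAB
gen 5: CABABBCACBCAABBCACBCACAB
gen 6: BCACABCABABBCACBCAABBCACCABABBCACBCAABBCACBCACAB
gen 7: ABBCACBCACABBCACABCABABBCACBCAABBCACCABABBCACBCABCACABCABABBCACBCAABBCACCABABBCACBCAABBCACBCACAB
gen 8: CABABBCACBCAABBCACBCACABABBCACBCACABBCACABCABABBCACBCAABBC…BABBCACBCABCACABCABABBCACBCAABBCACCABABBCACBCAABBCACBCACAB  (len 192)
gen 9: BCACABCABABBCACBCAABBCACCABABBCACBCAABBCACBCACABCABABBCACB…BABBCACBCABCACABCABABBCACBCAABBCACCABABBCACBCAABBCACBCACAB  (len 384)
gen 10: ABBCACBCACABBCACABCABABBCACBCAABBCACCABABBCACBCABCACABCABA…BABBCACBCABCACABCABABBCACBCAABBCACCABABBCACBCAABBCACBCACAB  (len 768)
gen 11: CABABBCACBCAABBCACBCACABABBCACBCACABBCACABCABABBCACBCAABBC…BABBCACBCABCACABCABABBCACBCAABBCACCABABBCACBCAABBCACBCACAB  (len 1536)
gen 12: BCACABCABABBCACBCAABBCACCABABBCACBCAABBCACBCACABCABABBCACB…BABBCACBCABCACABCABABBCACBCAABBCACCABABBCACBCAABBCACBCACAB  (len 3072)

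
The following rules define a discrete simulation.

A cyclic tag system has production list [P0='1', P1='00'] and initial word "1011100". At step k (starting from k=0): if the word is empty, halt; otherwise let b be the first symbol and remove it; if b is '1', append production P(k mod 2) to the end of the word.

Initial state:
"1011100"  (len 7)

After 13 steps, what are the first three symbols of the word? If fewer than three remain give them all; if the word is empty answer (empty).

010

gen 0: "1011100"  (len 7)
gen 1: "0111001"  (len 7)
gen 2: "111001"  (len 6)
gen 3: "110011"  (len 6)
gen 4: "1001100"  (len 7)
gen 5: "0011001"  (len 7)
gen 6: "011001"  (len 6)
gen 7: "11001"  (len 5)
gen 8: "100100"  (len 6)
gen 9: "001001"  (len 6)
gen 10: "01001"  (len 5)
gen 11: "1001"  (len 4)
gen 12: "00100"  (len 5)
gen 13: "0100"  (len 4)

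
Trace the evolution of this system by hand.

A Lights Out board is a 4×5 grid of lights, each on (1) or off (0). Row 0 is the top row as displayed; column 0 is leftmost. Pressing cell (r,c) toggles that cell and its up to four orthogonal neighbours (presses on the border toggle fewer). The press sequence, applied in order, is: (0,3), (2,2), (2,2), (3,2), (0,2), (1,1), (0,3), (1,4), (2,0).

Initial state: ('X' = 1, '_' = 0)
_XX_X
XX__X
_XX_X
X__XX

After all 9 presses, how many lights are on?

step 0: _XX_X
XX__X
_XX_X
X__XX
step 1: _X_X_
XX_XX
_XX_X
X__XX
step 2: _X_X_
XXXXX
___XX
X_XXX
step 3: _X_X_
XX_XX
_XX_X
X__XX
step 4: _X_X_
XX_XX
_X__X
XXX_X
step 5: __X__
XXXXX
_X__X
XXX_X
step 6: _XX__
___XX
____X
XXX_X
step 7: _X_XX
____X
____X
XXX_X
step 8: _X_X_
___X_
_____
XXX_X
step 9: _X_X_
X__X_
XX___
_XX_X

9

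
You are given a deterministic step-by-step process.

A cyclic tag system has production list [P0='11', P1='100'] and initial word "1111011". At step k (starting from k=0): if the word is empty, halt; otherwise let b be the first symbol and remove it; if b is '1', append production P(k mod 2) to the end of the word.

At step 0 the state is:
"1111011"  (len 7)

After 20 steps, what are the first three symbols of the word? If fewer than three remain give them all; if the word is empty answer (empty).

k=0  "1111011"  (len 7)
k=1  "11101111"  (len 8)
k=2  "1101111100"  (len 10)
k=3  "10111110011"  (len 11)
k=4  "0111110011100"  (len 13)
k=5  "111110011100"  (len 12)
k=6  "11110011100100"  (len 14)
k=7  "111001110010011"  (len 15)
k=8  "11001110010011100"  (len 17)
k=9  "100111001001110011"  (len 18)
k=10  "00111001001110011100"  (len 20)
k=11  "0111001001110011100"  (len 19)
k=12  "111001001110011100"  (len 18)
k=13  "1100100111001110011"  (len 19)
k=14  "100100111001110011100"  (len 21)
k=15  "0010011100111001110011"  (len 22)
k=16  "010011100111001110011"  (len 21)
k=17  "10011100111001110011"  (len 20)
k=18  "0011100111001110011100"  (len 22)
k=19  "011100111001110011100"  (len 21)
k=20  "11100111001110011100"  (len 20)

111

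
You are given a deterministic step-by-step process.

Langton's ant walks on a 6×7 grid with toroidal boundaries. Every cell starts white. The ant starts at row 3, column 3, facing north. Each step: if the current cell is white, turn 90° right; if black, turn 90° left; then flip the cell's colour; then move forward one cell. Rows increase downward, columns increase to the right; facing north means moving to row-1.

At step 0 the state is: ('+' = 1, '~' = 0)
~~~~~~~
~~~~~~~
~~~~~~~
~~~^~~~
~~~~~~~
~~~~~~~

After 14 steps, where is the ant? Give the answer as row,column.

4,2

t=0: ~~~~~~~
~~~~~~~
~~~~~~~
~~~^~~~
~~~~~~~
~~~~~~~
t=1: ~~~~~~~
~~~~~~~
~~~~~~~
~~~+>~~
~~~~~~~
~~~~~~~
t=2: ~~~~~~~
~~~~~~~
~~~~~~~
~~~++~~
~~~~v~~
~~~~~~~
t=3: ~~~~~~~
~~~~~~~
~~~~~~~
~~~++~~
~~~<+~~
~~~~~~~
t=4: ~~~~~~~
~~~~~~~
~~~~~~~
~~~^+~~
~~~++~~
~~~~~~~
t=5: ~~~~~~~
~~~~~~~
~~~~~~~
~~<~+~~
~~~++~~
~~~~~~~
t=6: ~~~~~~~
~~~~~~~
~~^~~~~
~~+~+~~
~~~++~~
~~~~~~~
t=7: ~~~~~~~
~~~~~~~
~~+>~~~
~~+~+~~
~~~++~~
~~~~~~~
t=8: ~~~~~~~
~~~~~~~
~~++~~~
~~+v+~~
~~~++~~
~~~~~~~
t=9: ~~~~~~~
~~~~~~~
~~++~~~
~~<++~~
~~~++~~
~~~~~~~
t=10: ~~~~~~~
~~~~~~~
~~++~~~
~~~++~~
~~v++~~
~~~~~~~
t=11: ~~~~~~~
~~~~~~~
~~++~~~
~~~++~~
~<+++~~
~~~~~~~
t=12: ~~~~~~~
~~~~~~~
~~++~~~
~^~++~~
~++++~~
~~~~~~~
t=13: ~~~~~~~
~~~~~~~
~~++~~~
~+>++~~
~++++~~
~~~~~~~
t=14: ~~~~~~~
~~~~~~~
~~++~~~
~++++~~
~+v++~~
~~~~~~~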